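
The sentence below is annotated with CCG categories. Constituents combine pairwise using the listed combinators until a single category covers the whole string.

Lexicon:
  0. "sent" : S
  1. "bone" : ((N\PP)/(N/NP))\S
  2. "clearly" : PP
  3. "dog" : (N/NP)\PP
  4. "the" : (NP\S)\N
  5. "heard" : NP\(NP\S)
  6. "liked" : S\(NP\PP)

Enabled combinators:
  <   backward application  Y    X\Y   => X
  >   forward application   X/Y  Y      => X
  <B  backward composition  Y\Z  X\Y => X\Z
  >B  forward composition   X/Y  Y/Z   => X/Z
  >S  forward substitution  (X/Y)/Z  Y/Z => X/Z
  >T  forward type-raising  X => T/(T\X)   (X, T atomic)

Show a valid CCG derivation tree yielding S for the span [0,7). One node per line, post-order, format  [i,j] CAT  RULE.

[0,1] S  lex  "sent"
[1,2] ((N\PP)/(N/NP))\S  lex  "bone"
[0,2] (N\PP)/(N/NP)  <  k=1
[2,3] PP  lex  "clearly"
[3,4] (N/NP)\PP  lex  "dog"
[2,4] N/NP  <  k=3
[0,4] N\PP  >  k=2
[4,5] (NP\S)\N  lex  "the"
[5,6] NP\(NP\S)  lex  "heard"
[4,6] NP\N  <B  k=5
[0,6] NP\PP  <B  k=4
[6,7] S\(NP\PP)  lex  "liked"
[0,7] S  <  k=6

[0,7] S   <
  [0,6] NP\PP   <B
    [0,4] N\PP   >
      [0,2] (N\PP)/(N/NP)   <
        [0,1] "sent" : S
        [1,2] "bone" : ((N\PP)/(N/NP))\S
      [2,4] N/NP   <
        [2,3] "clearly" : PP
        [3,4] "dog" : (N/NP)\PP
    [4,6] NP\N   <B
      [4,5] "the" : (NP\S)\N
      [5,6] "heard" : NP\(NP\S)
  [6,7] "liked" : S\(NP\PP)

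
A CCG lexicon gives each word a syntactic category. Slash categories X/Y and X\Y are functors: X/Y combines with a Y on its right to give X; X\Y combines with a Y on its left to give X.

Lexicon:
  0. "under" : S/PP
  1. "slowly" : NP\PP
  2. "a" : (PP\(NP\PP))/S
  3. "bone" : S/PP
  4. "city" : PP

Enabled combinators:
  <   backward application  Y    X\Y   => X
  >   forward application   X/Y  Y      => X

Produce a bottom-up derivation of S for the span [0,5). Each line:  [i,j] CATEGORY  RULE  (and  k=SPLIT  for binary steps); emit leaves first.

[0,5] S   >
  [0,1] "under" : S/PP
  [1,5] PP   <
    [1,2] "slowly" : NP\PP
    [2,5] PP\(NP\PP)   >
      [2,3] "a" : (PP\(NP\PP))/S
      [3,5] S   >
        [3,4] "bone" : S/PP
        [4,5] "city" : PP

[0,1] S/PP  lex  "under"
[1,2] NP\PP  lex  "slowly"
[2,3] (PP\(NP\PP))/S  lex  "a"
[3,4] S/PP  lex  "bone"
[4,5] PP  lex  "city"
[3,5] S  >  k=4
[2,5] PP\(NP\PP)  >  k=3
[1,5] PP  <  k=2
[0,5] S  >  k=1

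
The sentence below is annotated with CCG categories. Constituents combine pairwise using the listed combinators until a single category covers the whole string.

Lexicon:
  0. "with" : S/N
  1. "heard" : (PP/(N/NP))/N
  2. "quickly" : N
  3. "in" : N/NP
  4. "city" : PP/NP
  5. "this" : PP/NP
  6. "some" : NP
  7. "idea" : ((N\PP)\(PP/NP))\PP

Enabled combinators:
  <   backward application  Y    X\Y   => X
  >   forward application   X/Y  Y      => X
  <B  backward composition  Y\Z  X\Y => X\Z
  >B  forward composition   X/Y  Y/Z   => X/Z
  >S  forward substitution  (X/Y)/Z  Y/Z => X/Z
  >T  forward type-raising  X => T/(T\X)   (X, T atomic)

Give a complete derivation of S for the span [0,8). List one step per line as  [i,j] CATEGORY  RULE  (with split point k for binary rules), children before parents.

[0,8] S   >
  [0,1] "with" : S/N
  [1,8] N   <
    [1,4] PP   >
      [1,3] PP/(N/NP)   >
        [1,2] "heard" : (PP/(N/NP))/N
        [2,3] "quickly" : N
      [3,4] "in" : N/NP
    [4,8] N\PP   <
      [4,5] "city" : PP/NP
      [5,8] (N\PP)\(PP/NP)   <
        [5,7] PP   >
          [5,6] "this" : PP/NP
          [6,7] "some" : NP
        [7,8] "idea" : ((N\PP)\(PP/NP))\PP

[0,1] S/N  lex  "with"
[1,2] (PP/(N/NP))/N  lex  "heard"
[2,3] N  lex  "quickly"
[1,3] PP/(N/NP)  >  k=2
[3,4] N/NP  lex  "in"
[1,4] PP  >  k=3
[4,5] PP/NP  lex  "city"
[5,6] PP/NP  lex  "this"
[6,7] NP  lex  "some"
[5,7] PP  >  k=6
[7,8] ((N\PP)\(PP/NP))\PP  lex  "idea"
[5,8] (N\PP)\(PP/NP)  <  k=7
[4,8] N\PP  <  k=5
[1,8] N  <  k=4
[0,8] S  >  k=1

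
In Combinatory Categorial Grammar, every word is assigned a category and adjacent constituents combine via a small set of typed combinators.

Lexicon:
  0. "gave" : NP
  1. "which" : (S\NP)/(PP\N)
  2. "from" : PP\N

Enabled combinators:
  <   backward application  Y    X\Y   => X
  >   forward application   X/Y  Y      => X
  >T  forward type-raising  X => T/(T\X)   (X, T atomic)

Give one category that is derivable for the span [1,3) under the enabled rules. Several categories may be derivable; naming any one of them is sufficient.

S\NP

[0,3] S   >
  [0,1] S/(S\NP)   >T
    [0,1] "gave" : NP
  [1,3] S\NP   >
    [1,2] "which" : (S\NP)/(PP\N)
    [2,3] "from" : PP\N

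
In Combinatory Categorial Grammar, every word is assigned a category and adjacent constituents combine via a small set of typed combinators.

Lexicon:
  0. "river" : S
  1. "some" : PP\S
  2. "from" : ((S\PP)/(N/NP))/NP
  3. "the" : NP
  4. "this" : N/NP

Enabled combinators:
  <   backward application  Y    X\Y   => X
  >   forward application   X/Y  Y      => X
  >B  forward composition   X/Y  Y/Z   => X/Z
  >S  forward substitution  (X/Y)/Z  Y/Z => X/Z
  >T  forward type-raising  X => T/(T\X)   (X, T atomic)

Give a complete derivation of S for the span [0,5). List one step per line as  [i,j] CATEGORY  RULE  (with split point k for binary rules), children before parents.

[0,1] S  lex  "river"
[0,1] PP/(PP\S)  >T
[1,2] PP\S  lex  "some"
[0,2] PP  >  k=1
[2,3] ((S\PP)/(N/NP))/NP  lex  "from"
[3,4] NP  lex  "the"
[2,4] (S\PP)/(N/NP)  >  k=3
[4,5] N/NP  lex  "this"
[2,5] S\PP  >  k=4
[0,5] S  <  k=2

[0,5] S   <
  [0,2] PP   >
    [0,1] PP/(PP\S)   >T
      [0,1] "river" : S
    [1,2] "some" : PP\S
  [2,5] S\PP   >
    [2,4] (S\PP)/(N/NP)   >
      [2,3] "from" : ((S\PP)/(N/NP))/NP
      [3,4] "the" : NP
    [4,5] "this" : N/NP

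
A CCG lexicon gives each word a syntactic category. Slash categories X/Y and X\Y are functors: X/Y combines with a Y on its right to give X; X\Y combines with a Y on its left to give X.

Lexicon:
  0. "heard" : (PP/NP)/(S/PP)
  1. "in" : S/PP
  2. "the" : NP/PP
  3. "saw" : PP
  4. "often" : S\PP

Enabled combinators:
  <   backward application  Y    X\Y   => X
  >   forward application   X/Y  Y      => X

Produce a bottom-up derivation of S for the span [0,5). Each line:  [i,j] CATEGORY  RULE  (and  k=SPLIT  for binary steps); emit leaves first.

[0,5] S   <
  [0,4] PP   >
    [0,2] PP/NP   >
      [0,1] "heard" : (PP/NP)/(S/PP)
      [1,2] "in" : S/PP
    [2,4] NP   >
      [2,3] "the" : NP/PP
      [3,4] "saw" : PP
  [4,5] "often" : S\PP

[0,1] (PP/NP)/(S/PP)  lex  "heard"
[1,2] S/PP  lex  "in"
[0,2] PP/NP  >  k=1
[2,3] NP/PP  lex  "the"
[3,4] PP  lex  "saw"
[2,4] NP  >  k=3
[0,4] PP  >  k=2
[4,5] S\PP  lex  "often"
[0,5] S  <  k=4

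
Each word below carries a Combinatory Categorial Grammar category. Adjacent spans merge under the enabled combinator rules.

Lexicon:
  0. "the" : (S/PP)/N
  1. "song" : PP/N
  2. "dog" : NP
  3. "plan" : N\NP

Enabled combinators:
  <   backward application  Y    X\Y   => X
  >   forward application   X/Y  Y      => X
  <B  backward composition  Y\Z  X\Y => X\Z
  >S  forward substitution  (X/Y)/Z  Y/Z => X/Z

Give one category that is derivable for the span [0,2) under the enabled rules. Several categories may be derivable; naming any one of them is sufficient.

[0,4] S   >
  [0,2] S/N   >S
    [0,1] "the" : (S/PP)/N
    [1,2] "song" : PP/N
  [2,4] N   <
    [2,3] "dog" : NP
    [3,4] "plan" : N\NP

S/N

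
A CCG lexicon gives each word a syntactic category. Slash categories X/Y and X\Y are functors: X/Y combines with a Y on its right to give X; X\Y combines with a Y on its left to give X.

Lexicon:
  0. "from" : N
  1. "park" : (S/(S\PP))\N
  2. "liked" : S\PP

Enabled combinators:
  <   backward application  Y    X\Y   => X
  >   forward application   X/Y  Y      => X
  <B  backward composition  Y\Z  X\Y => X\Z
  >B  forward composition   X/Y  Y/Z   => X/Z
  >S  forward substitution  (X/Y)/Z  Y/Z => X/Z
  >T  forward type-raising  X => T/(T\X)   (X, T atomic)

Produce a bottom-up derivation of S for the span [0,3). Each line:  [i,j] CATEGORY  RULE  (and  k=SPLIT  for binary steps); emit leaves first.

[0,3] S   >
  [0,2] S/(S\PP)   <
    [0,1] "from" : N
    [1,2] "park" : (S/(S\PP))\N
  [2,3] "liked" : S\PP

[0,1] N  lex  "from"
[1,2] (S/(S\PP))\N  lex  "park"
[0,2] S/(S\PP)  <  k=1
[2,3] S\PP  lex  "liked"
[0,3] S  >  k=2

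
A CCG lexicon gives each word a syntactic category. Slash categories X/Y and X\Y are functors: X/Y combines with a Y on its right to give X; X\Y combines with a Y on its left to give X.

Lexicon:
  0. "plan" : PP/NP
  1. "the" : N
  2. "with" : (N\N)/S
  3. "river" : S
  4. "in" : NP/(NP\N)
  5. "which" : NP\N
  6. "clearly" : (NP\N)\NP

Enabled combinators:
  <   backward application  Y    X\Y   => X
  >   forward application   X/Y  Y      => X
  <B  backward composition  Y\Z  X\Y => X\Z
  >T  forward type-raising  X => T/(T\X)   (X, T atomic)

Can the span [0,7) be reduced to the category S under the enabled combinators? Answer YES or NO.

PP/NP N (N\N)/S S NP/(NP\N) NP\N (NP\N)\NP
CKY chart[0,7] = {N/(N\PP), NP/(NP\PP), PP, PP/(PP\PP), S/(S\PP)}; S ∉ chart

NO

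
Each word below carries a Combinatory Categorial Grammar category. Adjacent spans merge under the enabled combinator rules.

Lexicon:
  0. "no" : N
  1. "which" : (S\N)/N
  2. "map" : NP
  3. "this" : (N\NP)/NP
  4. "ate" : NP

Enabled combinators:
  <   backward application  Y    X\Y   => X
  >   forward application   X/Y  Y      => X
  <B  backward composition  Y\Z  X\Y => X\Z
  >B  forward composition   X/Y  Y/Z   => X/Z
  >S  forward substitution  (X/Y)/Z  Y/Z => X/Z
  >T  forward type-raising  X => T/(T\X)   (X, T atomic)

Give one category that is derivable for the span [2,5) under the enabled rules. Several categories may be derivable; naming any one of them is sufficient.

N

[0,5] S   <
  [0,1] "no" : N
  [1,5] S\N   >
    [1,2] "which" : (S\N)/N
    [2,5] N   >
      [2,3] N/(N\NP)   >T
        [2,3] "map" : NP
      [3,5] N\NP   >
        [3,4] "this" : (N\NP)/NP
        [4,5] "ate" : NP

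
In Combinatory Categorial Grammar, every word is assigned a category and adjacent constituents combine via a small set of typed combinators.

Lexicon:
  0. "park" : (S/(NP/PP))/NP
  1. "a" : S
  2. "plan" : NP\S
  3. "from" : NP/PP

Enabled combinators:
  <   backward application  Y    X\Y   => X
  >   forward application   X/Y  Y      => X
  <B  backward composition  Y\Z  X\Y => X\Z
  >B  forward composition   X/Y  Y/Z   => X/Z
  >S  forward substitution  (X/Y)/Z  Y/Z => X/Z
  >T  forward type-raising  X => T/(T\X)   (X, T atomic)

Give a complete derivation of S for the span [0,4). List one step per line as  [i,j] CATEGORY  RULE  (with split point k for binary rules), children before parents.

[0,1] (S/(NP/PP))/NP  lex  "park"
[1,2] S  lex  "a"
[2,3] NP\S  lex  "plan"
[1,3] NP  <  k=2
[0,3] S/(NP/PP)  >  k=1
[3,4] NP/PP  lex  "from"
[0,4] S  >  k=3

[0,4] S   >
  [0,3] S/(NP/PP)   >
    [0,1] "park" : (S/(NP/PP))/NP
    [1,3] NP   <
      [1,2] "a" : S
      [2,3] "plan" : NP\S
  [3,4] "from" : NP/PP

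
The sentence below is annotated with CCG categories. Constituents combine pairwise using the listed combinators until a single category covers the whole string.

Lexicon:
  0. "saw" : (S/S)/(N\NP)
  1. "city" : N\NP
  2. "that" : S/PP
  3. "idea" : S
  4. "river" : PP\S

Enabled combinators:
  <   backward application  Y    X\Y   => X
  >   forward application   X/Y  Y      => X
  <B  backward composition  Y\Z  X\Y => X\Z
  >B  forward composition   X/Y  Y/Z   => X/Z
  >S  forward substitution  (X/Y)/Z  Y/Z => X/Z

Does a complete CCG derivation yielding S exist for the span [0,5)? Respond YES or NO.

[0,5] S   >
  [0,3] S/PP   >B
    [0,2] S/S   >
      [0,1] "saw" : (S/S)/(N\NP)
      [1,2] "city" : N\NP
    [2,3] "that" : S/PP
  [3,5] PP   <
    [3,4] "idea" : S
    [4,5] "river" : PP\S

YES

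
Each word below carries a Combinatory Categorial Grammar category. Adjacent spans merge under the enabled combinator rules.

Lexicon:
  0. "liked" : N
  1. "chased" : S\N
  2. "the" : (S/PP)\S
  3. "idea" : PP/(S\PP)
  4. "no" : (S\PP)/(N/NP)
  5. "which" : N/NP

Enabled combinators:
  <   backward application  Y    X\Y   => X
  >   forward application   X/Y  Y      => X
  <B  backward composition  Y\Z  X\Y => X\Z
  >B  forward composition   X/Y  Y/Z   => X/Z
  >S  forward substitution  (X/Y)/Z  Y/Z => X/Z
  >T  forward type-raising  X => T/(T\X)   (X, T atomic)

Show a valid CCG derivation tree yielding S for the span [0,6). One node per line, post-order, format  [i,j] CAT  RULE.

[0,1] N  lex  "liked"
[1,2] S\N  lex  "chased"
[0,2] S  <  k=1
[2,3] (S/PP)\S  lex  "the"
[0,3] S/PP  <  k=2
[3,4] PP/(S\PP)  lex  "idea"
[4,5] (S\PP)/(N/NP)  lex  "no"
[5,6] N/NP  lex  "which"
[4,6] S\PP  >  k=5
[3,6] PP  >  k=4
[0,6] S  >  k=3

[0,6] S   >
  [0,3] S/PP   <
    [0,2] S   <
      [0,1] "liked" : N
      [1,2] "chased" : S\N
    [2,3] "the" : (S/PP)\S
  [3,6] PP   >
    [3,4] "idea" : PP/(S\PP)
    [4,6] S\PP   >
      [4,5] "no" : (S\PP)/(N/NP)
      [5,6] "which" : N/NP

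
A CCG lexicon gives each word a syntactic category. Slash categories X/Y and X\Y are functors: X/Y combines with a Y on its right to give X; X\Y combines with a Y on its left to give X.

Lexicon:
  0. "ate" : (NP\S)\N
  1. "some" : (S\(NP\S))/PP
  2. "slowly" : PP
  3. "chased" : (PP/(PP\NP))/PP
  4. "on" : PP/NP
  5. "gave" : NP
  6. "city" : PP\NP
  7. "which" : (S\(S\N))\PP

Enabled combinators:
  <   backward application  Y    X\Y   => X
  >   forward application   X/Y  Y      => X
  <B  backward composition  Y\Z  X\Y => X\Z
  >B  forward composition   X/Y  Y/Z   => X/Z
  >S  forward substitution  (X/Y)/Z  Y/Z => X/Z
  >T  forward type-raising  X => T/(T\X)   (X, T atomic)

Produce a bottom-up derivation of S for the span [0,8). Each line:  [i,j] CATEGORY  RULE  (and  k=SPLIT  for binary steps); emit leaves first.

[0,1] (NP\S)\N  lex  "ate"
[1,2] (S\(NP\S))/PP  lex  "some"
[2,3] PP  lex  "slowly"
[1,3] S\(NP\S)  >  k=2
[0,3] S\N  <B  k=1
[3,4] (PP/(PP\NP))/PP  lex  "chased"
[4,5] PP/NP  lex  "on"
[5,6] NP  lex  "gave"
[4,6] PP  >  k=5
[3,6] PP/(PP\NP)  >  k=4
[6,7] PP\NP  lex  "city"
[3,7] PP  >  k=6
[7,8] (S\(S\N))\PP  lex  "which"
[3,8] S\(S\N)  <  k=7
[0,8] S  <  k=3

[0,8] S   <
  [0,3] S\N   <B
    [0,1] "ate" : (NP\S)\N
    [1,3] S\(NP\S)   >
      [1,2] "some" : (S\(NP\S))/PP
      [2,3] "slowly" : PP
  [3,8] S\(S\N)   <
    [3,7] PP   >
      [3,6] PP/(PP\NP)   >
        [3,4] "chased" : (PP/(PP\NP))/PP
        [4,6] PP   >
          [4,5] "on" : PP/NP
          [5,6] "gave" : NP
      [6,7] "city" : PP\NP
    [7,8] "which" : (S\(S\N))\PP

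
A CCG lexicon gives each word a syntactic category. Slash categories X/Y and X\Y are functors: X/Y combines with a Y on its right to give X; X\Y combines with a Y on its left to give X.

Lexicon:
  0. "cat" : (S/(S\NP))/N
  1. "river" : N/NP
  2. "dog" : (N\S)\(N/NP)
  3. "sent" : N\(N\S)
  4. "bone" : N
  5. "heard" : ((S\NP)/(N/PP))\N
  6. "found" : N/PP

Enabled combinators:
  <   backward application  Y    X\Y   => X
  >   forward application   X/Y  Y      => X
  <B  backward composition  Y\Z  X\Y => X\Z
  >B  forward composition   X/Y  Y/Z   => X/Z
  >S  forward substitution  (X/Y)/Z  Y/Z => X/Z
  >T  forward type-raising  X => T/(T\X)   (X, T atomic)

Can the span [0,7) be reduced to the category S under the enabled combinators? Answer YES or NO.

[0,7] S   >
  [0,4] S/(S\NP)   >
    [0,1] "cat" : (S/(S\NP))/N
    [1,4] N   <
      [1,3] N\S   <
        [1,2] "river" : N/NP
        [2,3] "dog" : (N\S)\(N/NP)
      [3,4] "sent" : N\(N\S)
  [4,7] S\NP   >
    [4,6] (S\NP)/(N/PP)   <
      [4,5] "bone" : N
      [5,6] "heard" : ((S\NP)/(N/PP))\N
    [6,7] "found" : N/PP

YES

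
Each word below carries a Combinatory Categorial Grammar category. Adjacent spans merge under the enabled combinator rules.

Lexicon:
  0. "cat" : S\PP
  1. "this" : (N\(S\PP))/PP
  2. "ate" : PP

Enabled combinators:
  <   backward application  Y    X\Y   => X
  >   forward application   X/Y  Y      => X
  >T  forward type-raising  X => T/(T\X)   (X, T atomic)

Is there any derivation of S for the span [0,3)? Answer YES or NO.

NO

S\PP (N\(S\PP))/PP PP
CKY chart[0,3] = {N, N/(N\N), NP/(NP\N), PP/(PP\N), S/(S\N)}; S ∉ chart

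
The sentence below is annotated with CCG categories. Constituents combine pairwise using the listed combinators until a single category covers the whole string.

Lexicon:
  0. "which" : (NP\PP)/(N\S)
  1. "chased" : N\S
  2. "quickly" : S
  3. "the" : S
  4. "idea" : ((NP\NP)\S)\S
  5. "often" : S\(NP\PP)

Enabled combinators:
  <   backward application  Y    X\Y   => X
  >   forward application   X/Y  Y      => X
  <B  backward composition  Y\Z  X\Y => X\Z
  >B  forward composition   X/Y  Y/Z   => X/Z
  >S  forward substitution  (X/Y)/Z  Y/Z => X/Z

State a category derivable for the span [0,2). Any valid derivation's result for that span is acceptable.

NP\PP

[0,6] S   <
  [0,5] NP\PP   <B
    [0,2] NP\PP   >
      [0,1] "which" : (NP\PP)/(N\S)
      [1,2] "chased" : N\S
    [2,5] NP\NP   <
      [2,3] "quickly" : S
      [3,5] (NP\NP)\S   <
        [3,4] "the" : S
        [4,5] "idea" : ((NP\NP)\S)\S
  [5,6] "often" : S\(NP\PP)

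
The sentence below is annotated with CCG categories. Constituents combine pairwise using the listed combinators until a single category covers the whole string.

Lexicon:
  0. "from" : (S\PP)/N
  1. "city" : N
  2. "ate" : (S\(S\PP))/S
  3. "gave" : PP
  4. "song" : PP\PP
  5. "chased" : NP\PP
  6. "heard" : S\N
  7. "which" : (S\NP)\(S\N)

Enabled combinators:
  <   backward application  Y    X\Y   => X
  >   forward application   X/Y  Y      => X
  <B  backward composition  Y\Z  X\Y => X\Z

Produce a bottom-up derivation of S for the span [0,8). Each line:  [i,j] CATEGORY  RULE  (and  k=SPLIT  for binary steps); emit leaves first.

[0,1] (S\PP)/N  lex  "from"
[1,2] N  lex  "city"
[0,2] S\PP  >  k=1
[2,3] (S\(S\PP))/S  lex  "ate"
[3,4] PP  lex  "gave"
[4,5] PP\PP  lex  "song"
[5,6] NP\PP  lex  "chased"
[4,6] NP\PP  <B  k=5
[3,6] NP  <  k=4
[6,7] S\N  lex  "heard"
[7,8] (S\NP)\(S\N)  lex  "which"
[6,8] S\NP  <  k=7
[3,8] S  <  k=6
[2,8] S\(S\PP)  >  k=3
[0,8] S  <  k=2

[0,8] S   <
  [0,2] S\PP   >
    [0,1] "from" : (S\PP)/N
    [1,2] "city" : N
  [2,8] S\(S\PP)   >
    [2,3] "ate" : (S\(S\PP))/S
    [3,8] S   <
      [3,6] NP   <
        [3,4] "gave" : PP
        [4,6] NP\PP   <B
          [4,5] "song" : PP\PP
          [5,6] "chased" : NP\PP
      [6,8] S\NP   <
        [6,7] "heard" : S\N
        [7,8] "which" : (S\NP)\(S\N)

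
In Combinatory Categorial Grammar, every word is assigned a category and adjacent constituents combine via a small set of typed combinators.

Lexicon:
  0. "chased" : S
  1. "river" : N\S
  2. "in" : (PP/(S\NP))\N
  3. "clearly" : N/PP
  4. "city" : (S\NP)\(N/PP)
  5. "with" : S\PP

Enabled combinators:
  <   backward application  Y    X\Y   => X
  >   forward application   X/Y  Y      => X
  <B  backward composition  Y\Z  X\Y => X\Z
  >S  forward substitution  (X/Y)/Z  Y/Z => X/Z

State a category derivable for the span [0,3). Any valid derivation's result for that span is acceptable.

[0,6] S   <
  [0,5] PP   >
    [0,3] PP/(S\NP)   <
      [0,2] N   <
        [0,1] "chased" : S
        [1,2] "river" : N\S
      [2,3] "in" : (PP/(S\NP))\N
    [3,5] S\NP   <
      [3,4] "clearly" : N/PP
      [4,5] "city" : (S\NP)\(N/PP)
  [5,6] "with" : S\PP

PP/(S\NP)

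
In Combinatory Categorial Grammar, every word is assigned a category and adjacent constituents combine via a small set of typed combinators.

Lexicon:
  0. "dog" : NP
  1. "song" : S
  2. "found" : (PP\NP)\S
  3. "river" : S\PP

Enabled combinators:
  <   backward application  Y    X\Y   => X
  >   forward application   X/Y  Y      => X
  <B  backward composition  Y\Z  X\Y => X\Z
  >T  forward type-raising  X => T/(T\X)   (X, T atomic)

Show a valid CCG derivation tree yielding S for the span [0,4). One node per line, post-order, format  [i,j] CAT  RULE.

[0,1] NP  lex  "dog"
[0,1] PP/(PP\NP)  >T
[1,2] S  lex  "song"
[2,3] (PP\NP)\S  lex  "found"
[1,3] PP\NP  <  k=2
[0,3] PP  >  k=1
[3,4] S\PP  lex  "river"
[0,4] S  <  k=3

[0,4] S   <
  [0,3] PP   >
    [0,1] PP/(PP\NP)   >T
      [0,1] "dog" : NP
    [1,3] PP\NP   <
      [1,2] "song" : S
      [2,3] "found" : (PP\NP)\S
  [3,4] "river" : S\PP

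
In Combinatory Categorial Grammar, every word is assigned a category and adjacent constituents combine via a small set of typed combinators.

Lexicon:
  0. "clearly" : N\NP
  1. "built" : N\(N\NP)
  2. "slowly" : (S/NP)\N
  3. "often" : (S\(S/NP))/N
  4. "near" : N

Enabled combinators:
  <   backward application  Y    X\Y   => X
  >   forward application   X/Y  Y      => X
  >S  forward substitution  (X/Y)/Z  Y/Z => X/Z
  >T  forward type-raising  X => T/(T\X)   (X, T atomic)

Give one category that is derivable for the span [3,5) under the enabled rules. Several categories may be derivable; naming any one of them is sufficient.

[0,5] S   <
  [0,3] S/NP   <
    [0,2] N   <
      [0,1] "clearly" : N\NP
      [1,2] "built" : N\(N\NP)
    [2,3] "slowly" : (S/NP)\N
  [3,5] S\(S/NP)   >
    [3,4] "often" : (S\(S/NP))/N
    [4,5] "near" : N

S\(S/NP)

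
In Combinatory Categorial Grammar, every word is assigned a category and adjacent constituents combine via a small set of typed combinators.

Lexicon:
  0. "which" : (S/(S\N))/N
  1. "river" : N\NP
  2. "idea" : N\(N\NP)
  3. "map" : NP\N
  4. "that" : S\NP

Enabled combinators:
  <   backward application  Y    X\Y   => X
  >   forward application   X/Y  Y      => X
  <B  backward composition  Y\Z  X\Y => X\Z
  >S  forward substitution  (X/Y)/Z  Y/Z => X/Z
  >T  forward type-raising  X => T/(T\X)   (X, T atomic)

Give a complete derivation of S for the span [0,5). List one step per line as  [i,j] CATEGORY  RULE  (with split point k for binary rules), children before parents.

[0,1] (S/(S\N))/N  lex  "which"
[1,2] N\NP  lex  "river"
[2,3] N\(N\NP)  lex  "idea"
[1,3] N  <  k=2
[0,3] S/(S\N)  >  k=1
[3,4] NP\N  lex  "map"
[4,5] S\NP  lex  "that"
[3,5] S\N  <B  k=4
[0,5] S  >  k=3

[0,5] S   >
  [0,3] S/(S\N)   >
    [0,1] "which" : (S/(S\N))/N
    [1,3] N   <
      [1,2] "river" : N\NP
      [2,3] "idea" : N\(N\NP)
  [3,5] S\N   <B
    [3,4] "map" : NP\N
    [4,5] "that" : S\NP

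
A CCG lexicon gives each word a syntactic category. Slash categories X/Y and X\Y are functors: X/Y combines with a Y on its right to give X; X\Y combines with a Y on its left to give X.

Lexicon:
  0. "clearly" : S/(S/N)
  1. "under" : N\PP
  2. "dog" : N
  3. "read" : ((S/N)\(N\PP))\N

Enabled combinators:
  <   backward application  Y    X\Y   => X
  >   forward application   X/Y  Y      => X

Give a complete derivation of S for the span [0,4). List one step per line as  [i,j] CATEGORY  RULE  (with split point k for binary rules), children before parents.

[0,4] S   >
  [0,1] "clearly" : S/(S/N)
  [1,4] S/N   <
    [1,2] "under" : N\PP
    [2,4] (S/N)\(N\PP)   <
      [2,3] "dog" : N
      [3,4] "read" : ((S/N)\(N\PP))\N

[0,1] S/(S/N)  lex  "clearly"
[1,2] N\PP  lex  "under"
[2,3] N  lex  "dog"
[3,4] ((S/N)\(N\PP))\N  lex  "read"
[2,4] (S/N)\(N\PP)  <  k=3
[1,4] S/N  <  k=2
[0,4] S  >  k=1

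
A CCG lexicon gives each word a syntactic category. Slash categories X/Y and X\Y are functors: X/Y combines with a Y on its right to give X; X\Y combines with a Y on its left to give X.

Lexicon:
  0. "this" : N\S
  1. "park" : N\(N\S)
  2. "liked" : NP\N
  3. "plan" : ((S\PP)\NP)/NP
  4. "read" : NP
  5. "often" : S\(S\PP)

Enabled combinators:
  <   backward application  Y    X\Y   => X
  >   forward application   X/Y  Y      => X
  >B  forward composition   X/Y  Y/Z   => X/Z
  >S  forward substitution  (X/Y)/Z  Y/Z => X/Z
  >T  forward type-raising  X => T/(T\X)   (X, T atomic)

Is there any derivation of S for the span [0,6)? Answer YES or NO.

YES

[0,6] S   <
  [0,5] S\PP   <
    [0,3] NP   <
      [0,2] N   <
        [0,1] "this" : N\S
        [1,2] "park" : N\(N\S)
      [2,3] "liked" : NP\N
    [3,5] (S\PP)\NP   >
      [3,4] "plan" : ((S\PP)\NP)/NP
      [4,5] "read" : NP
  [5,6] "often" : S\(S\PP)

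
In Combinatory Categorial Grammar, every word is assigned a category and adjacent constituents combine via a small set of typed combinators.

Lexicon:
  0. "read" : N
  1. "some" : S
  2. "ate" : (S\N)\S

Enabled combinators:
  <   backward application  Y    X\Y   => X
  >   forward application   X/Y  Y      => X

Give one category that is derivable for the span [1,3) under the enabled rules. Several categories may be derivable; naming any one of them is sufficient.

S\N

[0,3] S   <
  [0,1] "read" : N
  [1,3] S\N   <
    [1,2] "some" : S
    [2,3] "ate" : (S\N)\S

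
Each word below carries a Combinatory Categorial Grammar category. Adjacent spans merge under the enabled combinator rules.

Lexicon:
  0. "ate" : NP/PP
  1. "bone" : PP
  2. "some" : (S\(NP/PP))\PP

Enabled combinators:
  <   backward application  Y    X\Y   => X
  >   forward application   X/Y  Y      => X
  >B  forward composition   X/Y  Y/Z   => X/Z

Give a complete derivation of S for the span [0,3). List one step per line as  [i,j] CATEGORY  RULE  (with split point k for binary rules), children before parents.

[0,3] S   <
  [0,1] "ate" : NP/PP
  [1,3] S\(NP/PP)   <
    [1,2] "bone" : PP
    [2,3] "some" : (S\(NP/PP))\PP

[0,1] NP/PP  lex  "ate"
[1,2] PP  lex  "bone"
[2,3] (S\(NP/PP))\PP  lex  "some"
[1,3] S\(NP/PP)  <  k=2
[0,3] S  <  k=1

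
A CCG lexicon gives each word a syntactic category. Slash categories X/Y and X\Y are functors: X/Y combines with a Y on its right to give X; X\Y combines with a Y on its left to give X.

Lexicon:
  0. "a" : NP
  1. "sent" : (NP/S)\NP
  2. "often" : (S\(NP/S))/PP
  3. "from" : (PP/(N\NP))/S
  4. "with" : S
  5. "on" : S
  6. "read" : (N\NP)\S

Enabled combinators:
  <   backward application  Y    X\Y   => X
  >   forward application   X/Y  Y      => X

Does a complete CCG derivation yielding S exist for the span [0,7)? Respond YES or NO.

YES

[0,7] S   <
  [0,2] NP/S   <
    [0,1] "a" : NP
    [1,2] "sent" : (NP/S)\NP
  [2,7] S\(NP/S)   >
    [2,3] "often" : (S\(NP/S))/PP
    [3,7] PP   >
      [3,5] PP/(N\NP)   >
        [3,4] "from" : (PP/(N\NP))/S
        [4,5] "with" : S
      [5,7] N\NP   <
        [5,6] "on" : S
        [6,7] "read" : (N\NP)\S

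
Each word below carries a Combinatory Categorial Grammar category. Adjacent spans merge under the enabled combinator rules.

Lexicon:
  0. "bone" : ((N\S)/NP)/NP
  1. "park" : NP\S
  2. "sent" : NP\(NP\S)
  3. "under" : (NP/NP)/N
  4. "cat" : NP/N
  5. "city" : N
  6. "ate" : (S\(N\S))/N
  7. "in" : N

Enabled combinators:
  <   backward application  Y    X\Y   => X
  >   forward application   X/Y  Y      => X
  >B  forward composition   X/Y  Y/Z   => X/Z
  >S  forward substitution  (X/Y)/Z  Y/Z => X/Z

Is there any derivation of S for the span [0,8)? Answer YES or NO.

[0,8] S   <
  [0,6] N\S   >
    [0,3] (N\S)/NP   >
      [0,1] "bone" : ((N\S)/NP)/NP
      [1,3] NP   <
        [1,2] "park" : NP\S
        [2,3] "sent" : NP\(NP\S)
    [3,6] NP   >
      [3,5] NP/N   >S
        [3,4] "under" : (NP/NP)/N
        [4,5] "cat" : NP/N
      [5,6] "city" : N
  [6,8] S\(N\S)   >
    [6,7] "ate" : (S\(N\S))/N
    [7,8] "in" : N

YES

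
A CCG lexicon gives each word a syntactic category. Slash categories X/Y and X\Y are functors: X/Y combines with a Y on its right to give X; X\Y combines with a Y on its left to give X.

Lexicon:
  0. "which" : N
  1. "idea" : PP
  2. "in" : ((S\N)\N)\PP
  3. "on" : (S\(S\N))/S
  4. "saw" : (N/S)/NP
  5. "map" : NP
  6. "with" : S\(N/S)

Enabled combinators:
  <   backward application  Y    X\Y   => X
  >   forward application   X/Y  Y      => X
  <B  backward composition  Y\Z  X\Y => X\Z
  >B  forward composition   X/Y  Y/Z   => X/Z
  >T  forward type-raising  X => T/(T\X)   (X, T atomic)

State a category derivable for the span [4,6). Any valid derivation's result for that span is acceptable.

[0,7] S   <
  [0,3] S\N   <
    [0,1] "which" : N
    [1,3] (S\N)\N   <
      [1,2] "idea" : PP
      [2,3] "in" : ((S\N)\N)\PP
  [3,7] S\(S\N)   >
    [3,4] "on" : (S\(S\N))/S
    [4,7] S   <
      [4,6] N/S   >
        [4,5] "saw" : (N/S)/NP
        [5,6] "map" : NP
      [6,7] "with" : S\(N/S)

N/S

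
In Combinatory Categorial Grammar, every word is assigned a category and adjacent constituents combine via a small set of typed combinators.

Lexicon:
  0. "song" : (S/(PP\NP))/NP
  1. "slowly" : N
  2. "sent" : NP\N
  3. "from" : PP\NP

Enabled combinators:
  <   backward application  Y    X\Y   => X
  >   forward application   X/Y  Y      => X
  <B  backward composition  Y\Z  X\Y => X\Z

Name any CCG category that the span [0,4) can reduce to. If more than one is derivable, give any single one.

[0,4] S   >
  [0,3] S/(PP\NP)   >
    [0,1] "song" : (S/(PP\NP))/NP
    [1,3] NP   <
      [1,2] "slowly" : N
      [2,3] "sent" : NP\N
  [3,4] "from" : PP\NP

S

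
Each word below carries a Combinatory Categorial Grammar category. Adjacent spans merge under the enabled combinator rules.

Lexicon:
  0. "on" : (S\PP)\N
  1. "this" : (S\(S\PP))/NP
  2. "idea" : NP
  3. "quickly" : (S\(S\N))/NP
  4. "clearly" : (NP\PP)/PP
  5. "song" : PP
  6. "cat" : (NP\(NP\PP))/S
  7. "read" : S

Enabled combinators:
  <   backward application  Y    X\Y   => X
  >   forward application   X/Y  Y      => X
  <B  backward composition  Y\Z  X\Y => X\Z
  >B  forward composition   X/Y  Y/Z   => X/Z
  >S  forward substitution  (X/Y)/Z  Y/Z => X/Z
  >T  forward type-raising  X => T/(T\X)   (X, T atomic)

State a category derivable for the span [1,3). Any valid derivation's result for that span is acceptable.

[0,8] S   <
  [0,3] S\N   <B
    [0,1] "on" : (S\PP)\N
    [1,3] S\(S\PP)   >
      [1,2] "this" : (S\(S\PP))/NP
      [2,3] "idea" : NP
  [3,8] S\(S\N)   >
    [3,4] "quickly" : (S\(S\N))/NP
    [4,8] NP   <
      [4,6] NP\PP   >
        [4,5] "clearly" : (NP\PP)/PP
        [5,6] "song" : PP
      [6,8] NP\(NP\PP)   >
        [6,7] "cat" : (NP\(NP\PP))/S
        [7,8] "read" : S

S\(S\PP)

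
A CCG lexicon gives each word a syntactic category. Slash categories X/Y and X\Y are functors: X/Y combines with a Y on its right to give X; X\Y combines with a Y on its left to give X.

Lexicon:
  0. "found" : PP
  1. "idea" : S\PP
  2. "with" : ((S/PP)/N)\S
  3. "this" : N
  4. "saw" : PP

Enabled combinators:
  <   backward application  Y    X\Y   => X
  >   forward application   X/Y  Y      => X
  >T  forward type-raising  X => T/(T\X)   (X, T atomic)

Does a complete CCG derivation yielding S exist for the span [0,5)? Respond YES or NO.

[0,5] S   >
  [0,4] S/PP   >
    [0,3] (S/PP)/N   <
      [0,2] S   <
        [0,1] "found" : PP
        [1,2] "idea" : S\PP
      [2,3] "with" : ((S/PP)/N)\S
    [3,4] "this" : N
  [4,5] "saw" : PP

YES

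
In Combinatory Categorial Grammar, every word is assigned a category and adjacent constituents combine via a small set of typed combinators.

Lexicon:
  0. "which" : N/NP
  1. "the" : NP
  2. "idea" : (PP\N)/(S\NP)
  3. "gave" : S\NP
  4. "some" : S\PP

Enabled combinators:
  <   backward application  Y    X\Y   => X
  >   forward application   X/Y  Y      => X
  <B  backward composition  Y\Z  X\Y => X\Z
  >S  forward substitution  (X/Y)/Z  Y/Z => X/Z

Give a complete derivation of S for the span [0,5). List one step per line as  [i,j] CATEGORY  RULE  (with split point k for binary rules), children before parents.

[0,5] S   <
  [0,2] N   >
    [0,1] "which" : N/NP
    [1,2] "the" : NP
  [2,5] S\N   <B
    [2,4] PP\N   >
      [2,3] "idea" : (PP\N)/(S\NP)
      [3,4] "gave" : S\NP
    [4,5] "some" : S\PP

[0,1] N/NP  lex  "which"
[1,2] NP  lex  "the"
[0,2] N  >  k=1
[2,3] (PP\N)/(S\NP)  lex  "idea"
[3,4] S\NP  lex  "gave"
[2,4] PP\N  >  k=3
[4,5] S\PP  lex  "some"
[2,5] S\N  <B  k=4
[0,5] S  <  k=2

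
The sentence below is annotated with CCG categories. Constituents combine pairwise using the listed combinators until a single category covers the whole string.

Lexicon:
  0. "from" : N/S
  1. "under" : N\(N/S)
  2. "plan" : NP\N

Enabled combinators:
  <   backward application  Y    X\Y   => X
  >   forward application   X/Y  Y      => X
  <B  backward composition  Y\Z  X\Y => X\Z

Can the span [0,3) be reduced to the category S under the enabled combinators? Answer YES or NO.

NO

N/S N\(N/S) NP\N
CKY chart[0,3] = {NP}; S ∉ chart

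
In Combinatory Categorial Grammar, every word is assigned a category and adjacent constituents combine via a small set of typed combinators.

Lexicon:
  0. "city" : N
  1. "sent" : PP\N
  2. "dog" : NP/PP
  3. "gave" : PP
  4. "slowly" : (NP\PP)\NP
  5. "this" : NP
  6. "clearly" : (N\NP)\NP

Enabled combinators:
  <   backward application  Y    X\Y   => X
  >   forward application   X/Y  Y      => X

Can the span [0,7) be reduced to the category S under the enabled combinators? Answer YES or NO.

N PP\N NP/PP PP (NP\PP)\NP NP (N\NP)\NP
CKY chart[0,7] = {N}; S ∉ chart

NO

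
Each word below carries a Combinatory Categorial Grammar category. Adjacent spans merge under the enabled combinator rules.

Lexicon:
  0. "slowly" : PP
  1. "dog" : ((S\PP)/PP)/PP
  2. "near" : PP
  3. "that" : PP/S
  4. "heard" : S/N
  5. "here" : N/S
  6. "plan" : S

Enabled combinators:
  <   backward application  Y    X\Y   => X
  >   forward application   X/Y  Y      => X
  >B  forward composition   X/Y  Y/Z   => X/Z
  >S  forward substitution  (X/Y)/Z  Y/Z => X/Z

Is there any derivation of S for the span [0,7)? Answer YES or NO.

YES

[0,7] S   <
  [0,1] "slowly" : PP
  [1,7] S\PP   >
    [1,3] (S\PP)/PP   >
      [1,2] "dog" : ((S\PP)/PP)/PP
      [2,3] "near" : PP
    [3,7] PP   >
      [3,5] PP/N   >B
        [3,4] "that" : PP/S
        [4,5] "heard" : S/N
      [5,7] N   >
        [5,6] "here" : N/S
        [6,7] "plan" : S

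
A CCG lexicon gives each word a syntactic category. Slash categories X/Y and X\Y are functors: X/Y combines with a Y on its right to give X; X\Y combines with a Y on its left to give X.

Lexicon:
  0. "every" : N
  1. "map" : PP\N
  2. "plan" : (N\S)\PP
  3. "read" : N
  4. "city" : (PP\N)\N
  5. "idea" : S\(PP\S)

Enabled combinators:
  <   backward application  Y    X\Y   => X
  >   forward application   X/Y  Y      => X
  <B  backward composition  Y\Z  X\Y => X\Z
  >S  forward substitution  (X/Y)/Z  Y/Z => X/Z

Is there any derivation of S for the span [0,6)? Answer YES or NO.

YES

[0,6] S   <
  [0,5] PP\S   <B
    [0,3] N\S   <
      [0,2] PP   <
        [0,1] "every" : N
        [1,2] "map" : PP\N
      [2,3] "plan" : (N\S)\PP
    [3,5] PP\N   <
      [3,4] "read" : N
      [4,5] "city" : (PP\N)\N
  [5,6] "idea" : S\(PP\S)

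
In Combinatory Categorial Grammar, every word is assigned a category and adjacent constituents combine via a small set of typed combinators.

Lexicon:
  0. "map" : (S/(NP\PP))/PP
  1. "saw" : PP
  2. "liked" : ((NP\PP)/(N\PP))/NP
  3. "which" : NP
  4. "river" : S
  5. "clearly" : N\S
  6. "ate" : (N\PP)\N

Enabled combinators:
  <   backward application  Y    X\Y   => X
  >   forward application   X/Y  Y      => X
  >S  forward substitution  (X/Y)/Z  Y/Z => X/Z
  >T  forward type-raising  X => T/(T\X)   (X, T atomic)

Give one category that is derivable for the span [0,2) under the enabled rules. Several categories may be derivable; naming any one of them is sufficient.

S/(NP\PP)

[0,7] S   >
  [0,2] S/(NP\PP)   >
    [0,1] "map" : (S/(NP\PP))/PP
    [1,2] "saw" : PP
  [2,7] NP\PP   >
    [2,4] (NP\PP)/(N\PP)   >
      [2,3] "liked" : ((NP\PP)/(N\PP))/NP
      [3,4] "which" : NP
    [4,7] N\PP   <
      [4,6] N   >
        [4,5] N/(N\S)   >T
          [4,5] "river" : S
        [5,6] "clearly" : N\S
      [6,7] "ate" : (N\PP)\N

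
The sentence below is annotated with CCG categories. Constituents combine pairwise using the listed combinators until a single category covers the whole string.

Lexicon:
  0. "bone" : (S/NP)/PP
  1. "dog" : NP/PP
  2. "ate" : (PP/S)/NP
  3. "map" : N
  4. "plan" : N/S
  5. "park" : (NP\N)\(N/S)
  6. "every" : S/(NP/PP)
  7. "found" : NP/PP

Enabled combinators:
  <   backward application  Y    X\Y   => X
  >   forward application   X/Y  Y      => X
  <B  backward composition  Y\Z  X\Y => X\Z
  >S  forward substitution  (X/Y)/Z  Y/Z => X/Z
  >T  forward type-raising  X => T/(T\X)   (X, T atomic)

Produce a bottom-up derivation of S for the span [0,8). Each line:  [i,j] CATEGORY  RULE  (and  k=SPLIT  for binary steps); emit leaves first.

[0,8] S   >
  [0,2] S/PP   >S
    [0,1] "bone" : (S/NP)/PP
    [1,2] "dog" : NP/PP
  [2,8] PP   >
    [2,6] PP/S   >
      [2,3] "ate" : (PP/S)/NP
      [3,6] NP   <
        [3,4] "map" : N
        [4,6] NP\N   <
          [4,5] "plan" : N/S
          [5,6] "park" : (NP\N)\(N/S)
    [6,8] S   >
      [6,7] "every" : S/(NP/PP)
      [7,8] "found" : NP/PP

[0,1] (S/NP)/PP  lex  "bone"
[1,2] NP/PP  lex  "dog"
[0,2] S/PP  >S  k=1
[2,3] (PP/S)/NP  lex  "ate"
[3,4] N  lex  "map"
[4,5] N/S  lex  "plan"
[5,6] (NP\N)\(N/S)  lex  "park"
[4,6] NP\N  <  k=5
[3,6] NP  <  k=4
[2,6] PP/S  >  k=3
[6,7] S/(NP/PP)  lex  "every"
[7,8] NP/PP  lex  "found"
[6,8] S  >  k=7
[2,8] PP  >  k=6
[0,8] S  >  k=2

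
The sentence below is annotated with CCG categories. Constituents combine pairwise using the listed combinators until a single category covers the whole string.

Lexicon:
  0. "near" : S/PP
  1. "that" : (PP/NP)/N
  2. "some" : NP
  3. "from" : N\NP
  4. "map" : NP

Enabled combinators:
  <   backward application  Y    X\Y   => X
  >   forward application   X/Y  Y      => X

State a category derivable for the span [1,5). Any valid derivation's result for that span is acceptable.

[0,5] S   >
  [0,1] "near" : S/PP
  [1,5] PP   >
    [1,4] PP/NP   >
      [1,2] "that" : (PP/NP)/N
      [2,4] N   <
        [2,3] "some" : NP
        [3,4] "from" : N\NP
    [4,5] "map" : NP

PP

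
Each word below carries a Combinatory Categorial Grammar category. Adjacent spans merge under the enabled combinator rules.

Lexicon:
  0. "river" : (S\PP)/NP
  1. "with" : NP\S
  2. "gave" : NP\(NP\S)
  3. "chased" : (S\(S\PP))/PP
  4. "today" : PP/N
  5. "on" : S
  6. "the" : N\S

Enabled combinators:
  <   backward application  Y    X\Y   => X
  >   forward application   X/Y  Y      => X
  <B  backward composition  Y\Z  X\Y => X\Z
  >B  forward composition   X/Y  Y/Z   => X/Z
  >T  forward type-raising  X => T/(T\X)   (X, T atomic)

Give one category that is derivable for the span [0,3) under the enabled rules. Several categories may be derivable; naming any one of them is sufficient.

S\PP

[0,7] S   <
  [0,3] S\PP   >
    [0,1] "river" : (S\PP)/NP
    [1,3] NP   <
      [1,2] "with" : NP\S
      [2,3] "gave" : NP\(NP\S)
  [3,7] S\(S\PP)   >
    [3,4] "chased" : (S\(S\PP))/PP
    [4,7] PP   >
      [4,5] "today" : PP/N
      [5,7] N   >
        [5,6] N/(N\S)   >T
          [5,6] "on" : S
        [6,7] "the" : N\S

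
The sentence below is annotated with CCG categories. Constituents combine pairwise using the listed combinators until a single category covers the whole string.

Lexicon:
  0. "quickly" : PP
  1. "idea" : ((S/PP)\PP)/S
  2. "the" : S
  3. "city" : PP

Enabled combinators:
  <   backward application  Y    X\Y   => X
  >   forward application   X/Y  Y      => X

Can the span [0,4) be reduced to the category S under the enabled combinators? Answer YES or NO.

[0,4] S   >
  [0,3] S/PP   <
    [0,1] "quickly" : PP
    [1,3] (S/PP)\PP   >
      [1,2] "idea" : ((S/PP)\PP)/S
      [2,3] "the" : S
  [3,4] "city" : PP

YES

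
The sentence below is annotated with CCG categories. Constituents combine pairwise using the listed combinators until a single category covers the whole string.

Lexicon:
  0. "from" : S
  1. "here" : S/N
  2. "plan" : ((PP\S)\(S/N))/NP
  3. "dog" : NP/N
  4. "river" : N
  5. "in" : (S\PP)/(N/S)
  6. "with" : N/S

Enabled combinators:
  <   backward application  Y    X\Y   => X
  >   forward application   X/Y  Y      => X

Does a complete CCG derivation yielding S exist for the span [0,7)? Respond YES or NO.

[0,7] S   <
  [0,5] PP   <
    [0,1] "from" : S
    [1,5] PP\S   <
      [1,2] "here" : S/N
      [2,5] (PP\S)\(S/N)   >
        [2,3] "plan" : ((PP\S)\(S/N))/NP
        [3,5] NP   >
          [3,4] "dog" : NP/N
          [4,5] "river" : N
  [5,7] S\PP   >
    [5,6] "in" : (S\PP)/(N/S)
    [6,7] "with" : N/S

YES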